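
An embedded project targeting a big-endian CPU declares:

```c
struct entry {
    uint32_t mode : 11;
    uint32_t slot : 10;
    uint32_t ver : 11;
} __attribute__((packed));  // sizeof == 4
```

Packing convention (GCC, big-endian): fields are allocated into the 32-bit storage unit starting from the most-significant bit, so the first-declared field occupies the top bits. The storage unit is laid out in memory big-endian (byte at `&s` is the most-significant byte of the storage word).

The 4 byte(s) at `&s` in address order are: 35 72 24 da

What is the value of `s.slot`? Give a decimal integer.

[0]=0x35 [1]=0x72 [2]=0x24 [3]=0xda (big-endian) → word 0x357224da
mode:11 @ bit 21 → (0x357224da>>21)&0x7ff = 0x1ab
slot:10 @ bit 11 → (0x357224da>>11)&0x3ff = 0x244  ←
ver:11 @ bit 0 → (0x357224da>>0)&0x7ff = 0x4da

580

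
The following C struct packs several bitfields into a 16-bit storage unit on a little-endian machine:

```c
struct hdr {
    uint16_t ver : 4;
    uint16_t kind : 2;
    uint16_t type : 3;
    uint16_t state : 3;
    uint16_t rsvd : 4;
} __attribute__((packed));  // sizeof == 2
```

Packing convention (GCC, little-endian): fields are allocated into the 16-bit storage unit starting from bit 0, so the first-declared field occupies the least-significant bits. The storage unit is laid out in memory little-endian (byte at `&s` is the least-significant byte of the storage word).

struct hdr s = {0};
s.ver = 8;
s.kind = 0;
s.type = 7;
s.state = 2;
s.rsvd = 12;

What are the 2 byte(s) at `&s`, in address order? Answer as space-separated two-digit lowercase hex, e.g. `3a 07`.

c8 c5

ver:4 = 8 → 0x8 << 0 → word 0x0008
kind:2 = 0 → 0x0 << 4 → word 0x0008
type:3 = 7 → 0x7 << 6 → word 0x01c8
state:3 = 2 → 0x2 << 9 → word 0x05c8
rsvd:4 = 12 → 0xc << 12 → word 0xc5c8
word = 0xc5c8 → little-endian bytes:
  [0]=0xc8  [1]=0xc5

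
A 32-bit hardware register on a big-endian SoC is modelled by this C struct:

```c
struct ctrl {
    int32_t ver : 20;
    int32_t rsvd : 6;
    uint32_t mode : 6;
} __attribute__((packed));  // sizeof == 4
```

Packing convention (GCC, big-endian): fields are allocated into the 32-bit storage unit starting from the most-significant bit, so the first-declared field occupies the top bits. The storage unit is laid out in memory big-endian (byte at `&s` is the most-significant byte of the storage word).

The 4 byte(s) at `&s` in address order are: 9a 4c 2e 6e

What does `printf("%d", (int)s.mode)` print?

[0]=0x9a [1]=0x4c [2]=0x2e [3]=0x6e (big-endian) → word 0x9a4c2e6e
ver:20 @ bit 12 → (0x9a4c2e6e>>12)&0xfffff = 0x9a4c2
rsvd:6 @ bit 6 → (0x9a4c2e6e>>6)&0x3f = 0x39
mode:6 @ bit 0 → (0x9a4c2e6e>>0)&0x3f = 0x2e  ←

46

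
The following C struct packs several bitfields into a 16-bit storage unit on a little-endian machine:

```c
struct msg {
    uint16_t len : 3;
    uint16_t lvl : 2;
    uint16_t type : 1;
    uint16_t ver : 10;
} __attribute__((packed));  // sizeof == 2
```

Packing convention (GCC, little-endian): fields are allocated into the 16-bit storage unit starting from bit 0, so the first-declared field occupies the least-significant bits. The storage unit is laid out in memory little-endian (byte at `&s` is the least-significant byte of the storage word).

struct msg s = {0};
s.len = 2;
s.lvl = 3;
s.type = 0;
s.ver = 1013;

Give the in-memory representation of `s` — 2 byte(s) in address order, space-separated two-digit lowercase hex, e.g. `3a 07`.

5a fd

[0+:3] len=2 & 0x7 = 0x2; word=0x0002
[3+:2] lvl=3 & 0x3 = 0x3; word=0x001a
[5+:1] type=0 & 0x1 = 0x0; word=0x001a
[6+:10] ver=1013 & 0x3ff = 0x3f5; word=0xfd5a
word = 0xfd5a → little-endian bytes:
  [0]=0x5a  [1]=0xfd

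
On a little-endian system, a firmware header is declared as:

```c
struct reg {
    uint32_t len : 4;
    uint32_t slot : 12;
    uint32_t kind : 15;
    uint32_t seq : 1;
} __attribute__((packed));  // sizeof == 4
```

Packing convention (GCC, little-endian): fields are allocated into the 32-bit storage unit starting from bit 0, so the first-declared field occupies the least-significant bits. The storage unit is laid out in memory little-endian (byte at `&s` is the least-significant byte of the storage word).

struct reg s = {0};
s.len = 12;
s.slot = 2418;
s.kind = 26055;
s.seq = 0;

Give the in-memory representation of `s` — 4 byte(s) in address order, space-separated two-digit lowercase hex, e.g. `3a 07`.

2c 97 c7 65

[0+:4] len=12 & 0xf = 0xc; word=0x0000000c
[4+:12] slot=2418 & 0xfff = 0x972; word=0x0000972c
[16+:15] kind=26055 & 0x7fff = 0x65c7; word=0x65c7972c
[31+:1] seq=0 & 0x1 = 0x0; word=0x65c7972c
word = 0x65c7972c → little-endian bytes:
  [0]=0x2c  [1]=0x97  [2]=0xc7  [3]=0x65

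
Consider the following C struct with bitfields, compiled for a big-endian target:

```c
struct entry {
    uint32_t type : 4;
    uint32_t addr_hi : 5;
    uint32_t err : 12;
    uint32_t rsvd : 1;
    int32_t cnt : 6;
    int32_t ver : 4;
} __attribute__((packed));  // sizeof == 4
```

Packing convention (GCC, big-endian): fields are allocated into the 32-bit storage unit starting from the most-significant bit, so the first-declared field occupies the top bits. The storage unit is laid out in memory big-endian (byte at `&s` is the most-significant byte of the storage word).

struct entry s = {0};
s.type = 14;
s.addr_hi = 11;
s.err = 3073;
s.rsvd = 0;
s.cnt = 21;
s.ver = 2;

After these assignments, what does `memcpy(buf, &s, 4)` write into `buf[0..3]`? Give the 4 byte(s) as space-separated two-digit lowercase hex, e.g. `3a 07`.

e5 e0 09 52

type:4 = 14 → 0xe << 28 → word 0xe0000000
addr_hi:5 = 11 → 0xb << 23 → word 0xe5800000
err:12 = 3073 → 0xc01 << 11 → word 0xe5e00800
rsvd:1 = 0 → 0x0 << 10 → word 0xe5e00800
cnt:6 = 21 → 0x15 << 4 → word 0xe5e00950
ver:4 = 2 → 0x2 << 0 → word 0xe5e00952
word = 0xe5e00952 → big-endian bytes:
  [0]=0xe5  [1]=0xe0  [2]=0x09  [3]=0x52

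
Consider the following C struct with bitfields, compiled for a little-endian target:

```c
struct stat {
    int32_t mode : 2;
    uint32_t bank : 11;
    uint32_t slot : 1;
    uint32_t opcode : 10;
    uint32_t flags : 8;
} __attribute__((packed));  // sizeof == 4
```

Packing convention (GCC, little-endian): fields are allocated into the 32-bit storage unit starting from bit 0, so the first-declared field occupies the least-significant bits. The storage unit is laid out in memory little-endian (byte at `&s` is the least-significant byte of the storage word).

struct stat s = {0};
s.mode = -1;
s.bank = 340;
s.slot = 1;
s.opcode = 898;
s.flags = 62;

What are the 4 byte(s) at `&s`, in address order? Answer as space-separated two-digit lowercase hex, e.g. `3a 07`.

53 a5 e0 3e

[0+:2] mode=-1 & 0x3 = 0x3; word=0x00000003
[2+:11] bank=340 & 0x7ff = 0x154; word=0x00000553
[13+:1] slot=1 & 0x1 = 0x1; word=0x00002553
[14+:10] opcode=898 & 0x3ff = 0x382; word=0x00e0a553
[24+:8] flags=62 & 0xff = 0x3e; word=0x3ee0a553
word = 0x3ee0a553 → little-endian bytes:
  [0]=0x53  [1]=0xa5  [2]=0xe0  [3]=0x3e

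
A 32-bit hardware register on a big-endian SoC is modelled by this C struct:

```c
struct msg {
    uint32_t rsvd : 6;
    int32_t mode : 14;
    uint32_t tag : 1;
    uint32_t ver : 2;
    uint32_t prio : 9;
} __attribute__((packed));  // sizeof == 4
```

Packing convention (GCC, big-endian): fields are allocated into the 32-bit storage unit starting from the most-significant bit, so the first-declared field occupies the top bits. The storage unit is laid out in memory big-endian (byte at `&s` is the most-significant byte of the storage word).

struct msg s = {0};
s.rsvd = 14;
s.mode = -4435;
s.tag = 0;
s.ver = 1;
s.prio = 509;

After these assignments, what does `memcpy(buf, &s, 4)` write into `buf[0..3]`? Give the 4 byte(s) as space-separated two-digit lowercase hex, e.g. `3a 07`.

3a ea d3 fd

rsvd (6b) val=14 bits=0xe at bit 26: 0x38000000
mode (14b) val=-4435 bits=0x2ead at bit 12: 0x3aead000
tag (1b) val=0 bits=0x0 at bit 11: 0x3aead000
ver (2b) val=1 bits=0x1 at bit 9: 0x3aead200
prio (9b) val=509 bits=0x1fd at bit 0: 0x3aead3fd
word = 0x3aead3fd → big-endian bytes:
  [0]=0x3a  [1]=0xea  [2]=0xd3  [3]=0xfd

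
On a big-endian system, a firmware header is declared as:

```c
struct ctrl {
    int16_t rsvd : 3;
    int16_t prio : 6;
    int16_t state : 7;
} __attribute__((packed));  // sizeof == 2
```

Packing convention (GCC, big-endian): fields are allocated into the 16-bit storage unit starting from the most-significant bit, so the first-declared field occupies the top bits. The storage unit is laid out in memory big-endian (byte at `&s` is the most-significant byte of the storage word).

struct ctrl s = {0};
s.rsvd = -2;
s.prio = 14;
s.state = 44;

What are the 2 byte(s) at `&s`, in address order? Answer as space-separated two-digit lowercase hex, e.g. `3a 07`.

[13+:3] rsvd=-2 & 0x7 = 0x6; word=0xc000
[7+:6] prio=14 & 0x3f = 0xe; word=0xc700
[0+:7] state=44 & 0x7f = 0x2c; word=0xc72c
word = 0xc72c → big-endian bytes:
  [0]=0xc7  [1]=0x2c

c7 2c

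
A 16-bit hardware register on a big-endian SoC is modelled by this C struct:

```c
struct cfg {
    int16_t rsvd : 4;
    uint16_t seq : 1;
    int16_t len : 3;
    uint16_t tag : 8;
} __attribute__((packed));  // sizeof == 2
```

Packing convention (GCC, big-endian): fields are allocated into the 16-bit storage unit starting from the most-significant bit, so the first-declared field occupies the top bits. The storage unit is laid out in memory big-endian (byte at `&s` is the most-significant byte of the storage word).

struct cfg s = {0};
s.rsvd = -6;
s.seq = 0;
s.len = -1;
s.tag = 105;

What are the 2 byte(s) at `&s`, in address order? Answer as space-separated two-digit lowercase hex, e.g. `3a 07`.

rsvd:4 = -6 → 0xa << 12 → word 0xa000
seq:1 = 0 → 0x0 << 11 → word 0xa000
len:3 = -1 → 0x7 << 8 → word 0xa700
tag:8 = 105 → 0x69 << 0 → word 0xa769
word = 0xa769 → big-endian bytes:
  [0]=0xa7  [1]=0x69

a7 69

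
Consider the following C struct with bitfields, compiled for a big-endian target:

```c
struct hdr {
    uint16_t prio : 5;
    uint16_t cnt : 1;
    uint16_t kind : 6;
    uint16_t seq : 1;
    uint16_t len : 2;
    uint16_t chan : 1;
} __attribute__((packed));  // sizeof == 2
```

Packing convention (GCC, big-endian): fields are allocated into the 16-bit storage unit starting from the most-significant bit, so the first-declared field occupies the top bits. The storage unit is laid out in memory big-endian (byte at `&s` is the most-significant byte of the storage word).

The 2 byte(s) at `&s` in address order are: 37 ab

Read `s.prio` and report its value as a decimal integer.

[0]=0x37 [1]=0xab (big-endian) → word 0x37ab
prio [11+:5] = (word>>11) & 0x1f = 6  ←
cnt [10+:1] = (word>>10) & 0x1 = 1
kind [4+:6] = (word>>4) & 0x3f = 58
seq [3+:1] = (word>>3) & 0x1 = 1
len [1+:2] = (word>>1) & 0x3 = 1
chan [0+:1] = (word>>0) & 0x1 = 1

6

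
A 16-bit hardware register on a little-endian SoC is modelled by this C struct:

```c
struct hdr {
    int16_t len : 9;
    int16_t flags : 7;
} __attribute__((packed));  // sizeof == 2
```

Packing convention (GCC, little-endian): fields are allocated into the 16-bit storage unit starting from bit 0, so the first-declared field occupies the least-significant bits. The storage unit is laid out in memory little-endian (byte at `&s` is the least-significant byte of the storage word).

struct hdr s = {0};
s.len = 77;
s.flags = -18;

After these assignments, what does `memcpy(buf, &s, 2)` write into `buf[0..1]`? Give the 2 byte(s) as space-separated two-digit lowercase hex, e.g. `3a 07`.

len (9b) val=77 bits=0x4d at bit 0: 0x004d
flags (7b) val=-18 bits=0x6e at bit 9: 0xdc4d
word = 0xdc4d → little-endian bytes:
  [0]=0x4d  [1]=0xdc

4d dc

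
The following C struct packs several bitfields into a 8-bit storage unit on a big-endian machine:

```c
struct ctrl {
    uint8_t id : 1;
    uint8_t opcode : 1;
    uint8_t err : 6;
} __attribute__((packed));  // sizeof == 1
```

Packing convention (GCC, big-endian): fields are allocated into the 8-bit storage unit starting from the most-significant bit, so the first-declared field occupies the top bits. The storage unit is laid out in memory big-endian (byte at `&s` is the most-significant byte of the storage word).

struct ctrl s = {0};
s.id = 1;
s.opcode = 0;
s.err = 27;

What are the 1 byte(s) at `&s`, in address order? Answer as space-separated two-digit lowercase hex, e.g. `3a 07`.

id (1b) val=1 bits=0x1 at bit 7: 0x80
opcode (1b) val=0 bits=0x0 at bit 6: 0x80
err (6b) val=27 bits=0x1b at bit 0: 0x9b
word = 0x9b → big-endian bytes:
  [0]=0x9b

9b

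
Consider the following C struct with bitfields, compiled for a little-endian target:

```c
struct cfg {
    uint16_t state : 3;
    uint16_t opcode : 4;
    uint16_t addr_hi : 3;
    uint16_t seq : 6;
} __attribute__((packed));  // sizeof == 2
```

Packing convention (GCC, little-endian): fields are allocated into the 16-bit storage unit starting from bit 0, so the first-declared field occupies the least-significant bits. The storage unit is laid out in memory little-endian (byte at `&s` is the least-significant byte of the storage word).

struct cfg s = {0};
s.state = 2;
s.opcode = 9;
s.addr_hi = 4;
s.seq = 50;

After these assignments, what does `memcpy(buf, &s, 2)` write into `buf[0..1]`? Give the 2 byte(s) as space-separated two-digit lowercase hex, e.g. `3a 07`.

[0+:3] state=2 & 0x7 = 0x2; word=0x0002
[3+:4] opcode=9 & 0xf = 0x9; word=0x004a
[7+:3] addr_hi=4 & 0x7 = 0x4; word=0x024a
[10+:6] seq=50 & 0x3f = 0x32; word=0xca4a
word = 0xca4a → little-endian bytes:
  [0]=0x4a  [1]=0xca

4a ca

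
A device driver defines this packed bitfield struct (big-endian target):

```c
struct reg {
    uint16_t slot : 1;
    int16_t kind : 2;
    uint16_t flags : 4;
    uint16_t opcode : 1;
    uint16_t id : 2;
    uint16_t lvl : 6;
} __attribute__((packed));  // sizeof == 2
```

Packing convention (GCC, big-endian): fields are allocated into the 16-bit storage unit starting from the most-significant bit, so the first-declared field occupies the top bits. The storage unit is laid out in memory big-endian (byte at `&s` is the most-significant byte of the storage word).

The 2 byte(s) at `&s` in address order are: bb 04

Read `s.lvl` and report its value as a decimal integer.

4

[0]=0xbb [1]=0x04 (big-endian) → word 0xbb04
slot [15+:1] = (word>>15) & 0x1 = 1
kind [13+:2] = (word>>13) & 0x3 = 1
flags [9+:4] = (word>>9) & 0xf = 13
opcode [8+:1] = (word>>8) & 0x1 = 1
id [6+:2] = (word>>6) & 0x3 = 0
lvl [0+:6] = (word>>0) & 0x3f = 4  ←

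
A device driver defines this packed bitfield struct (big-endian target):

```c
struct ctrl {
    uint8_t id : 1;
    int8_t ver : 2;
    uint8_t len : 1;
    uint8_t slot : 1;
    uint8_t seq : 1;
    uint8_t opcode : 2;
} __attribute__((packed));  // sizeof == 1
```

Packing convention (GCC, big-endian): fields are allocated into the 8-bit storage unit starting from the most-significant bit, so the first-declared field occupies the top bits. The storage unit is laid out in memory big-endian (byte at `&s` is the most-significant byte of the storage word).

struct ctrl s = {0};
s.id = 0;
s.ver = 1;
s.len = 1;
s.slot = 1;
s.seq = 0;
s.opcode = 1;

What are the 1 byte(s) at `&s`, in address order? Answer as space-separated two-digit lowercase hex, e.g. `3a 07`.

id (1b) val=0 bits=0x0 at bit 7: 0x00
ver (2b) val=1 bits=0x1 at bit 5: 0x20
len (1b) val=1 bits=0x1 at bit 4: 0x30
slot (1b) val=1 bits=0x1 at bit 3: 0x38
seq (1b) val=0 bits=0x0 at bit 2: 0x38
opcode (2b) val=1 bits=0x1 at bit 0: 0x39
word = 0x39 → big-endian bytes:
  [0]=0x39

39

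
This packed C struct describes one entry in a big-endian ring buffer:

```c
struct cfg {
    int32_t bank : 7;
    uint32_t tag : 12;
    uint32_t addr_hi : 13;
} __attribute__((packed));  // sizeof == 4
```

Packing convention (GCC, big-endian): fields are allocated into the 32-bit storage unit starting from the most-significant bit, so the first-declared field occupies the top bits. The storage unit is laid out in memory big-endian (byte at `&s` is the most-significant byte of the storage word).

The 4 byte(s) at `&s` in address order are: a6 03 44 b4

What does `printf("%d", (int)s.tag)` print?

26

[0]=0xa6 [1]=0x03 [2]=0x44 [3]=0xb4 (big-endian) → word 0xa60344b4
bank:7 @ bit 25 → (0xa60344b4>>25)&0x7f = 0x53
tag:12 @ bit 13 → (0xa60344b4>>13)&0xfff = 0x1a  ←
addr_hi:13 @ bit 0 → (0xa60344b4>>0)&0x1fff = 0x4b4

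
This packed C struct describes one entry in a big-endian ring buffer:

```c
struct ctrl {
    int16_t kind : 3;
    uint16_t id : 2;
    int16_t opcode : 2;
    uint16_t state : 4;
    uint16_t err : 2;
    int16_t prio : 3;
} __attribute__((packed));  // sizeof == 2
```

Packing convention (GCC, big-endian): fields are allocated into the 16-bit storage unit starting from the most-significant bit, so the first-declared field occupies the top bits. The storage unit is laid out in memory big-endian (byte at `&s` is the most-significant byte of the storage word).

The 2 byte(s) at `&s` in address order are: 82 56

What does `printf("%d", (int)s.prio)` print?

[0]=0x82 [1]=0x56 (big-endian) → word 0x8256
kind [13+:3] = (word>>13) & 0x7 = 4
id [11+:2] = (word>>11) & 0x3 = 0
opcode [9+:2] = (word>>9) & 0x3 = 1
state [5+:4] = (word>>5) & 0xf = 2
err [3+:2] = (word>>3) & 0x3 = 2
prio [0+:3] = (word>>0) & 0x7 = 6  ←
prio signed 3b, MSB=1: 6 - 8 = -2

-2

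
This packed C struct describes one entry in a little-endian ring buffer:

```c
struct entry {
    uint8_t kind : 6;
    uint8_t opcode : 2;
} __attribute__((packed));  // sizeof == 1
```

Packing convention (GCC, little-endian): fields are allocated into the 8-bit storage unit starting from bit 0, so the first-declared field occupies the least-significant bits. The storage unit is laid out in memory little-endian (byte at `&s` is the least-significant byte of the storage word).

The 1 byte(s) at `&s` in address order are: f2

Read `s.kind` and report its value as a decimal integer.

[0]=0xf2 (little-endian) → word 0xf2
kind [0+:6] = (word>>0) & 0x3f = 50  ←
opcode [6+:2] = (word>>6) & 0x3 = 3

50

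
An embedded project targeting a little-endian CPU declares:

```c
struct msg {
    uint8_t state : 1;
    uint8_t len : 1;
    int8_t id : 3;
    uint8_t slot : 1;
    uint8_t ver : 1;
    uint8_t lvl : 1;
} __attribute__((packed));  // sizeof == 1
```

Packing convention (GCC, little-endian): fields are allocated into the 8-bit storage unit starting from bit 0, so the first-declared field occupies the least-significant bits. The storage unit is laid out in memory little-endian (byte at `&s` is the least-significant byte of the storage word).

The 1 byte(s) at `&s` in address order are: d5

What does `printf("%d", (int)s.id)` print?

[0]=0xd5 (little-endian) → word 0xd5
state [0+:1] = (word>>0) & 0x1 = 1
len [1+:1] = (word>>1) & 0x1 = 0
id [2+:3] = (word>>2) & 0x7 = 5  ←
slot [5+:1] = (word>>5) & 0x1 = 0
ver [6+:1] = (word>>6) & 0x1 = 1
lvl [7+:1] = (word>>7) & 0x1 = 1
id signed 3b, MSB=1: 5 - 8 = -3

-3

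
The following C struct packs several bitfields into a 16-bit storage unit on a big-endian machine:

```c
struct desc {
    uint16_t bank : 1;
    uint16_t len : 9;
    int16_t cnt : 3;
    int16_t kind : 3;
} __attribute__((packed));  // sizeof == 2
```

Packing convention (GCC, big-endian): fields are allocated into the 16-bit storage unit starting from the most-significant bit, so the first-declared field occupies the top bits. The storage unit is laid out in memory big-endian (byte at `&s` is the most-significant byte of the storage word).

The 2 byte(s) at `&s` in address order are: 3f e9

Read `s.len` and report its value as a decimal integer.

255

[0]=0x3f [1]=0xe9 (big-endian) → word 0x3fe9
bank:1 @ bit 15 → (0x3fe9>>15)&0x1 = 0x0
len:9 @ bit 6 → (0x3fe9>>6)&0x1ff = 0xff  ←
cnt:3 @ bit 3 → (0x3fe9>>3)&0x7 = 0x5
kind:3 @ bit 0 → (0x3fe9>>0)&0x7 = 0x1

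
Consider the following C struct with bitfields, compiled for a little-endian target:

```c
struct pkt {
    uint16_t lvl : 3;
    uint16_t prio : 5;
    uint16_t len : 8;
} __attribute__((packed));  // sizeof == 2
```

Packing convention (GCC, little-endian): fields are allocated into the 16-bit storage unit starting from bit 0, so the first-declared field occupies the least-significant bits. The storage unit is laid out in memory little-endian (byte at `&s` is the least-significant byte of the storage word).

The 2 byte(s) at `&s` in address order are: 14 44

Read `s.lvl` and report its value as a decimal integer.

[0]=0x14 [1]=0x44 (little-endian) → word 0x4414
lvl:3 @ bit 0 → (0x4414>>0)&0x7 = 0x4  ←
prio:5 @ bit 3 → (0x4414>>3)&0x1f = 0x2
len:8 @ bit 8 → (0x4414>>8)&0xff = 0x44

4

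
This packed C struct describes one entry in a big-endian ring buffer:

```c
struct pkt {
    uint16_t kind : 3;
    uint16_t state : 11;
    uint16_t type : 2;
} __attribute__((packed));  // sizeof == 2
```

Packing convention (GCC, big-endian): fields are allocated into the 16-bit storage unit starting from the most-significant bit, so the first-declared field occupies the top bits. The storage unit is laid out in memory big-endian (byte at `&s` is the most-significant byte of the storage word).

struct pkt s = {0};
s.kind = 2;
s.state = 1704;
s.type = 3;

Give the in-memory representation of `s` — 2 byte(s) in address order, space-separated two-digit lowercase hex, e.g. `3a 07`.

5a a3

kind:3 = 2 → 0x2 << 13 → word 0x4000
state:11 = 1704 → 0x6a8 << 2 → word 0x5aa0
type:2 = 3 → 0x3 << 0 → word 0x5aa3
word = 0x5aa3 → big-endian bytes:
  [0]=0x5a  [1]=0xa3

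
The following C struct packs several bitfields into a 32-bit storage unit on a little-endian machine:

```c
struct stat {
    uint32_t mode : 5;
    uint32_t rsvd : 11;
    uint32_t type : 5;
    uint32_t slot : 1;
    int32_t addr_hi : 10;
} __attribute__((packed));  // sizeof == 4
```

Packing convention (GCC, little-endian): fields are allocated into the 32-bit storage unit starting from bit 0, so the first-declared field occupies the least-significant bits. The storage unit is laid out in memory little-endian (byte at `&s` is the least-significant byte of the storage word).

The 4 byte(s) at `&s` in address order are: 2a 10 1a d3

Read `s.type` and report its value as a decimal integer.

[0]=0x2a [1]=0x10 [2]=0x1a [3]=0xd3 (little-endian) → word 0xd31a102a
mode:5 @ bit 0 → (0xd31a102a>>0)&0x1f = 0xa
rsvd:11 @ bit 5 → (0xd31a102a>>5)&0x7ff = 0x81
type:5 @ bit 16 → (0xd31a102a>>16)&0x1f = 0x1a  ←
slot:1 @ bit 21 → (0xd31a102a>>21)&0x1 = 0x0
addr_hi:10 @ bit 22 → (0xd31a102a>>22)&0x3ff = 0x34c

26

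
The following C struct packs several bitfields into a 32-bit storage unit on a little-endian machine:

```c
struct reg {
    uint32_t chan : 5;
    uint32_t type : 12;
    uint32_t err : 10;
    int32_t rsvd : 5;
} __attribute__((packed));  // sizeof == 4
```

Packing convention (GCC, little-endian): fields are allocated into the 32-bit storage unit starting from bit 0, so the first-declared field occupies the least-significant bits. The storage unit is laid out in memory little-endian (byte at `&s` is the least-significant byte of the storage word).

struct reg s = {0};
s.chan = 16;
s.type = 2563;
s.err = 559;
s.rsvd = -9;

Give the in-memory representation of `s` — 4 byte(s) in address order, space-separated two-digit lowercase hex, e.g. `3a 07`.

70 40 5f bc

[0+:5] chan=16 & 0x1f = 0x10; word=0x00000010
[5+:12] type=2563 & 0xfff = 0xa03; word=0x00014070
[17+:10] err=559 & 0x3ff = 0x22f; word=0x045f4070
[27+:5] rsvd=-9 & 0x1f = 0x17; word=0xbc5f4070
word = 0xbc5f4070 → little-endian bytes:
  [0]=0x70  [1]=0x40  [2]=0x5f  [3]=0xbc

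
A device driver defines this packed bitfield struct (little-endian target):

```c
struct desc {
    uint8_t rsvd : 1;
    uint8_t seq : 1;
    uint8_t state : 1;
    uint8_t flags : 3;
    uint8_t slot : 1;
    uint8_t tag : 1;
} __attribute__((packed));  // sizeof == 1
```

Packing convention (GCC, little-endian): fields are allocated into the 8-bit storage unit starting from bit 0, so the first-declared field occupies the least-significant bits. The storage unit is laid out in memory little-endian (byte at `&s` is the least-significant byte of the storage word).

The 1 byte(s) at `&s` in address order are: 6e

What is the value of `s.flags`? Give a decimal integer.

5

[0]=0x6e (little-endian) → word 0x6e
rsvd [0+:1] = (word>>0) & 0x1 = 0
seq [1+:1] = (word>>1) & 0x1 = 1
state [2+:1] = (word>>2) & 0x1 = 1
flags [3+:3] = (word>>3) & 0x7 = 5  ←
slot [6+:1] = (word>>6) & 0x1 = 1
tag [7+:1] = (word>>7) & 0x1 = 0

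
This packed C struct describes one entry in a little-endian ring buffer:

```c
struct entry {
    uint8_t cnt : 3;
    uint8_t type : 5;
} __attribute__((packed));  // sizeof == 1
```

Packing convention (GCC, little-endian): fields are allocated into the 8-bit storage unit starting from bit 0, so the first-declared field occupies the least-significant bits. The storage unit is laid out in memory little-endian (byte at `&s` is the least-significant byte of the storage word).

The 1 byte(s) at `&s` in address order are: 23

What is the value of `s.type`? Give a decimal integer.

[0]=0x23 (little-endian) → word 0x23
cnt:3 @ bit 0 → (0x23>>0)&0x7 = 0x3
type:5 @ bit 3 → (0x23>>3)&0x1f = 0x4  ←

4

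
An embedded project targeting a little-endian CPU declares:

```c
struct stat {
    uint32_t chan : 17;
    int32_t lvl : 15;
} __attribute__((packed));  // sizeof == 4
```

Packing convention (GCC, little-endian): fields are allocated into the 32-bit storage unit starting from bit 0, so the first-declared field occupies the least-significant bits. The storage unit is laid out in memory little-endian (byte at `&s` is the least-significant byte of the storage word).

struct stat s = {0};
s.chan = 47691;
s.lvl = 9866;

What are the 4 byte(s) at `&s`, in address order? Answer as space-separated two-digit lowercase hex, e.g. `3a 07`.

4b ba 14 4d

[0+:17] chan=47691 & 0x1ffff = 0xba4b; word=0x0000ba4b
[17+:15] lvl=9866 & 0x7fff = 0x268a; word=0x4d14ba4b
word = 0x4d14ba4b → little-endian bytes:
  [0]=0x4b  [1]=0xba  [2]=0x14  [3]=0x4d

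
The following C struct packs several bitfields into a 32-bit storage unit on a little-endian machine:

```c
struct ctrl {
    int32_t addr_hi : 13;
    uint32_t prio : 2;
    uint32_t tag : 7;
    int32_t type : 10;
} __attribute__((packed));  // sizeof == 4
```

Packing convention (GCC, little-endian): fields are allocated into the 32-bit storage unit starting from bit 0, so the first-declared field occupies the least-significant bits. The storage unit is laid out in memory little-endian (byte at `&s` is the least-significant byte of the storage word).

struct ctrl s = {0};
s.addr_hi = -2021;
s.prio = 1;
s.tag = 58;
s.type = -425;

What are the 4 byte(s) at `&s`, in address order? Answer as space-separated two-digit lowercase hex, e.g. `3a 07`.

1b 38 dd 95

[0+:13] addr_hi=-2021 & 0x1fff = 0x181b; word=0x0000181b
[13+:2] prio=1 & 0x3 = 0x1; word=0x0000381b
[15+:7] tag=58 & 0x7f = 0x3a; word=0x001d381b
[22+:10] type=-425 & 0x3ff = 0x257; word=0x95dd381b
word = 0x95dd381b → little-endian bytes:
  [0]=0x1b  [1]=0x38  [2]=0xdd  [3]=0x95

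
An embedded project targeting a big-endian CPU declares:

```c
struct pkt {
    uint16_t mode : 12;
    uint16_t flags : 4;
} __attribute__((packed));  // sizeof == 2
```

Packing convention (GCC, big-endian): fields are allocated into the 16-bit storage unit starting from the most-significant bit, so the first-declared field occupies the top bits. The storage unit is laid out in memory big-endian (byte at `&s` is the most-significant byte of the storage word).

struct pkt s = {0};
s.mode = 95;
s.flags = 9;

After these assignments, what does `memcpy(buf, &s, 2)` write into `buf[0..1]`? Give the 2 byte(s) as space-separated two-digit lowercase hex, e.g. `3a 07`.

05 f9

mode (12b) val=95 bits=0x5f at bit 4: 0x05f0
flags (4b) val=9 bits=0x9 at bit 0: 0x05f9
word = 0x05f9 → big-endian bytes:
  [0]=0x05  [1]=0xf9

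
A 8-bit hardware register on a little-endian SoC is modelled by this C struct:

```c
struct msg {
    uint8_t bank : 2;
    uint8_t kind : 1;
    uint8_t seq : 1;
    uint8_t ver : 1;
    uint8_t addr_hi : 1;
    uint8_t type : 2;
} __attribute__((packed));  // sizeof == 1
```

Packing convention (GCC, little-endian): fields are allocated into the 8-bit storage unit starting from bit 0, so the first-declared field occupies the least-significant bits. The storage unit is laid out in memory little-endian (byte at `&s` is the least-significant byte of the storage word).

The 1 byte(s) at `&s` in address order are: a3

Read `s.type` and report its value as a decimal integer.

2

[0]=0xa3 (little-endian) → word 0xa3
bank [0+:2] = (word>>0) & 0x3 = 3
kind [2+:1] = (word>>2) & 0x1 = 0
seq [3+:1] = (word>>3) & 0x1 = 0
ver [4+:1] = (word>>4) & 0x1 = 0
addr_hi [5+:1] = (word>>5) & 0x1 = 1
type [6+:2] = (word>>6) & 0x3 = 2  ←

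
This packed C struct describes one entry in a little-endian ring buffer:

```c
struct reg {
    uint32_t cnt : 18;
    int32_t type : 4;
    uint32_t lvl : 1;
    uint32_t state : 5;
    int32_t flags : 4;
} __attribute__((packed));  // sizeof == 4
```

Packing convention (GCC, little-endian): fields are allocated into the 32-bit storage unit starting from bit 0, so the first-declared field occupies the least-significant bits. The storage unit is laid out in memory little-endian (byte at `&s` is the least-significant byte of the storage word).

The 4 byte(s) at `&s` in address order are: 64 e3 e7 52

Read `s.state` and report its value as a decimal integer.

5

[0]=0x64 [1]=0xe3 [2]=0xe7 [3]=0x52 (little-endian) → word 0x52e7e364
cnt:18 @ bit 0 → (0x52e7e364>>0)&0x3ffff = 0x3e364
type:4 @ bit 18 → (0x52e7e364>>18)&0xf = 0x9
lvl:1 @ bit 22 → (0x52e7e364>>22)&0x1 = 0x1
state:5 @ bit 23 → (0x52e7e364>>23)&0x1f = 0x5  ←
flags:4 @ bit 28 → (0x52e7e364>>28)&0xf = 0x5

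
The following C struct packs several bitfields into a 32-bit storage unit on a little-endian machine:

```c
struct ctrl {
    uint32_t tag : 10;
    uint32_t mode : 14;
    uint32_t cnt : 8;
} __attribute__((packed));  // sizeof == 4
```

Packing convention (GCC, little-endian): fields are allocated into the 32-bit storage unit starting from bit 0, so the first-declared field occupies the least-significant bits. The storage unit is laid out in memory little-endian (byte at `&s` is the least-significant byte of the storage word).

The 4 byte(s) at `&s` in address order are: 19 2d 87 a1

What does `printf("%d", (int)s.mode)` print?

8651

[0]=0x19 [1]=0x2d [2]=0x87 [3]=0xa1 (little-endian) → word 0xa1872d19
tag:10 @ bit 0 → (0xa1872d19>>0)&0x3ff = 0x119
mode:14 @ bit 10 → (0xa1872d19>>10)&0x3fff = 0x21cb  ←
cnt:8 @ bit 24 → (0xa1872d19>>24)&0xff = 0xa1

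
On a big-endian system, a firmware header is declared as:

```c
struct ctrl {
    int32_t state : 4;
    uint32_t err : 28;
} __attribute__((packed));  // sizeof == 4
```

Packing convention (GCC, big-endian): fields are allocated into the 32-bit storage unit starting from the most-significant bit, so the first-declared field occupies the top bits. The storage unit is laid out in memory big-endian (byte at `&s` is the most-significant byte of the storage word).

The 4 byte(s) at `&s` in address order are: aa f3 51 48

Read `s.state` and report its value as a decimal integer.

-6

[0]=0xaa [1]=0xf3 [2]=0x51 [3]=0x48 (big-endian) → word 0xaaf35148
state:4 @ bit 28 → (0xaaf35148>>28)&0xf = 0xa  ←
err:28 @ bit 0 → (0xaaf35148>>0)&0xfffffff = 0xaf35148
state signed 4b, MSB=1: 10 - 16 = -6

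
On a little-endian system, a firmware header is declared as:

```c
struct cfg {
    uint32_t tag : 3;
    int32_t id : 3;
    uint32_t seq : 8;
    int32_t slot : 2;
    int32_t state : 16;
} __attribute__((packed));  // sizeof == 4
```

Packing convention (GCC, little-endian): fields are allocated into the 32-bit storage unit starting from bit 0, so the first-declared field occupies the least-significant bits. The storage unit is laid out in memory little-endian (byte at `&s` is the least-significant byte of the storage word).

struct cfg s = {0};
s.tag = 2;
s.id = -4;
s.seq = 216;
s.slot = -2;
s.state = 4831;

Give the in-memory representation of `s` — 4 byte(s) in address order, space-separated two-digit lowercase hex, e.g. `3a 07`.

tag:3 = 2 → 0x2 << 0 → word 0x00000002
id:3 = -4 → 0x4 << 3 → word 0x00000022
seq:8 = 216 → 0xd8 << 6 → word 0x00003622
slot:2 = -2 → 0x2 << 14 → word 0x0000b622
state:16 = 4831 → 0x12df << 16 → word 0x12dfb622
word = 0x12dfb622 → little-endian bytes:
  [0]=0x22  [1]=0xb6  [2]=0xdf  [3]=0x12

22 b6 df 12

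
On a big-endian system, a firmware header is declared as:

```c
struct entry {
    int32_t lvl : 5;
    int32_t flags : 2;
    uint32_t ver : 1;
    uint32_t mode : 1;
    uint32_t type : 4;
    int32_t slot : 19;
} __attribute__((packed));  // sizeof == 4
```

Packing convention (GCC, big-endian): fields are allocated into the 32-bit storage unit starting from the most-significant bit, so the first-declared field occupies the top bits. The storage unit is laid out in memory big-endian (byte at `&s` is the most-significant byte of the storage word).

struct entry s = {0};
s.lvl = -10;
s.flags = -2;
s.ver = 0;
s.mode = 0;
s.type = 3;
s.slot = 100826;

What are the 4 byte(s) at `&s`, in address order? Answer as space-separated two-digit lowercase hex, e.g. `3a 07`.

b4 19 89 da

lvl:5 = -10 → 0x16 << 27 → word 0xb0000000
flags:2 = -2 → 0x2 << 25 → word 0xb4000000
ver:1 = 0 → 0x0 << 24 → word 0xb4000000
mode:1 = 0 → 0x0 << 23 → word 0xb4000000
type:4 = 3 → 0x3 << 19 → word 0xb4180000
slot:19 = 100826 → 0x189da << 0 → word 0xb41989da
word = 0xb41989da → big-endian bytes:
  [0]=0xb4  [1]=0x19  [2]=0x89  [3]=0xda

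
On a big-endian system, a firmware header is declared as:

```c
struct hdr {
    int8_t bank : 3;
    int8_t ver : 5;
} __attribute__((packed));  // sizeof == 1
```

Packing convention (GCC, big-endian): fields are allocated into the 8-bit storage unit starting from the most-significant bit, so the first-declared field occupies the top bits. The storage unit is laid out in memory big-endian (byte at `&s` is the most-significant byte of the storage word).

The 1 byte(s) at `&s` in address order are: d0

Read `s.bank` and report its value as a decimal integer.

[0]=0xd0 (big-endian) → word 0xd0
bank:3 @ bit 5 → (0xd0>>5)&0x7 = 0x6  ←
ver:5 @ bit 0 → (0xd0>>0)&0x1f = 0x10
bank signed 3b, MSB=1: 6 - 8 = -2

-2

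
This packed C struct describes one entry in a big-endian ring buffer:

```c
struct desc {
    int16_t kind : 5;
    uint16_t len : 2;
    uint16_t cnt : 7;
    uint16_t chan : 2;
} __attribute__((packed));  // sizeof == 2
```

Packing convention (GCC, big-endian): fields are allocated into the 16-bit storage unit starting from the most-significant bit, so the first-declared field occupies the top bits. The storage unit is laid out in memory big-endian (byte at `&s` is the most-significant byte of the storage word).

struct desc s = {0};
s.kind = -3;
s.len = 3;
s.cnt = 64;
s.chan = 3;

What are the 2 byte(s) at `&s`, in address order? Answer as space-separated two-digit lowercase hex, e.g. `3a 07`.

kind:5 = -3 → 0x1d << 11 → word 0xe800
len:2 = 3 → 0x3 << 9 → word 0xee00
cnt:7 = 64 → 0x40 << 2 → word 0xef00
chan:2 = 3 → 0x3 << 0 → word 0xef03
word = 0xef03 → big-endian bytes:
  [0]=0xef  [1]=0x03

ef 03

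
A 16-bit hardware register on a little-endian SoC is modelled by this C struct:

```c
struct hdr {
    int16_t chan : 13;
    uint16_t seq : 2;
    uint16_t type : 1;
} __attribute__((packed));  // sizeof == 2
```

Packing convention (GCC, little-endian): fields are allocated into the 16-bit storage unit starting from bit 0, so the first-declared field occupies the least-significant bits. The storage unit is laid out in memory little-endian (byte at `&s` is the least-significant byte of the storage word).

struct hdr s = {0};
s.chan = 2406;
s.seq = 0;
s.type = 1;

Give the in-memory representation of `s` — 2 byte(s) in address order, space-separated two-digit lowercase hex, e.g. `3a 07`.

66 89

[0+:13] chan=2406 & 0x1fff = 0x966; word=0x0966
[13+:2] seq=0 & 0x3 = 0x0; word=0x0966
[15+:1] type=1 & 0x1 = 0x1; word=0x8966
word = 0x8966 → little-endian bytes:
  [0]=0x66  [1]=0x89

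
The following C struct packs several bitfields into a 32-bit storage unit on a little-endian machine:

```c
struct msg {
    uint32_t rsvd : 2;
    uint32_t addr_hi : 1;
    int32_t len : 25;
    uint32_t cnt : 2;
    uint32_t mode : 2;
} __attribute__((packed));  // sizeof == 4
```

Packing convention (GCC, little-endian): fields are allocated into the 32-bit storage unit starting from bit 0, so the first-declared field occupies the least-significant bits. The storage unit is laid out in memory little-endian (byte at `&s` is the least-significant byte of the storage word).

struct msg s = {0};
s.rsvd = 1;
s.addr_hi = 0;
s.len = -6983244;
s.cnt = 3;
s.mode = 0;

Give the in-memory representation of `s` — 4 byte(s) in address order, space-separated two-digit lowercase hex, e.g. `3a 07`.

rsvd:2 = 1 → 0x1 << 0 → word 0x00000001
addr_hi:1 = 0 → 0x0 << 2 → word 0x00000001
len:25 = -6983244 → 0x19571b4 << 3 → word 0x0cab8da1
cnt:2 = 3 → 0x3 << 28 → word 0x3cab8da1
mode:2 = 0 → 0x0 << 30 → word 0x3cab8da1
word = 0x3cab8da1 → little-endian bytes:
  [0]=0xa1  [1]=0x8d  [2]=0xab  [3]=0x3c

a1 8d ab 3c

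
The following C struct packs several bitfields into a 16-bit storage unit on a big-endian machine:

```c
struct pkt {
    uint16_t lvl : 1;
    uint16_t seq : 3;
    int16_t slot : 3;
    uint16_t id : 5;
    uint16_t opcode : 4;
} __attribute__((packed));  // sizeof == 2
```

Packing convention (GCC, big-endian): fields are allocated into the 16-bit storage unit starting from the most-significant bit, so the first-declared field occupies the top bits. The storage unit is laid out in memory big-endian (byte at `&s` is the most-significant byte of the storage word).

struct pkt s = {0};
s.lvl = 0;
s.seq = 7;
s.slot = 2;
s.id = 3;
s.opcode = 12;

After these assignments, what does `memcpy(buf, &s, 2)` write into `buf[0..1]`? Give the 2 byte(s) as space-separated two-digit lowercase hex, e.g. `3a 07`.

lvl (1b) val=0 bits=0x0 at bit 15: 0x0000
seq (3b) val=7 bits=0x7 at bit 12: 0x7000
slot (3b) val=2 bits=0x2 at bit 9: 0x7400
id (5b) val=3 bits=0x3 at bit 4: 0x7430
opcode (4b) val=12 bits=0xc at bit 0: 0x743c
word = 0x743c → big-endian bytes:
  [0]=0x74  [1]=0x3c

74 3c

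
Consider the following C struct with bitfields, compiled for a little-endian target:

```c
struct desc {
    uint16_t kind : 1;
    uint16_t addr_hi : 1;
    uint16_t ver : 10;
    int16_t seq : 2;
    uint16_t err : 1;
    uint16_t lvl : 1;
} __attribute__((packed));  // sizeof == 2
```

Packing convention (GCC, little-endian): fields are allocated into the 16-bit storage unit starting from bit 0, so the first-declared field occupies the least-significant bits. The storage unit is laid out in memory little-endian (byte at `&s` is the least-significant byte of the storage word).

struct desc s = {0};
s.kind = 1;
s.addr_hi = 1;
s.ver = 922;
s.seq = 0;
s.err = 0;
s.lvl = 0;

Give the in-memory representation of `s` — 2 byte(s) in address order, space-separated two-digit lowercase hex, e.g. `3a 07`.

kind (1b) val=1 bits=0x1 at bit 0: 0x0001
addr_hi (1b) val=1 bits=0x1 at bit 1: 0x0003
ver (10b) val=922 bits=0x39a at bit 2: 0x0e6b
seq (2b) val=0 bits=0x0 at bit 12: 0x0e6b
err (1b) val=0 bits=0x0 at bit 14: 0x0e6b
lvl (1b) val=0 bits=0x0 at bit 15: 0x0e6b
word = 0x0e6b → little-endian bytes:
  [0]=0x6b  [1]=0x0e

6b 0e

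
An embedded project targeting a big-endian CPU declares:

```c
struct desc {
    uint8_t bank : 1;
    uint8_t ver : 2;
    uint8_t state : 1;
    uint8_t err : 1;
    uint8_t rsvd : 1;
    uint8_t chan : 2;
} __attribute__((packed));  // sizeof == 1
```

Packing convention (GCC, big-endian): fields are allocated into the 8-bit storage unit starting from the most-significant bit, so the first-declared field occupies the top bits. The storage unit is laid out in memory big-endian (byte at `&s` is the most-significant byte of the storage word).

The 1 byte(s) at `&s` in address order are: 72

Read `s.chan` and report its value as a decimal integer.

[0]=0x72 (big-endian) → word 0x72
bank [7+:1] = (word>>7) & 0x1 = 0
ver [5+:2] = (word>>5) & 0x3 = 3
state [4+:1] = (word>>4) & 0x1 = 1
err [3+:1] = (word>>3) & 0x1 = 0
rsvd [2+:1] = (word>>2) & 0x1 = 0
chan [0+:2] = (word>>0) & 0x3 = 2  ←

2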